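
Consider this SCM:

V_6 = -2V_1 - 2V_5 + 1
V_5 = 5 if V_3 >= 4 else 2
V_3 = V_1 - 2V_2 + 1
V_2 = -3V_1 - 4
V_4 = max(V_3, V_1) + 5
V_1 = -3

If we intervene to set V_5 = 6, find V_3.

-12

do(V_5=6) replaces the equation V_5 = 5 if V_3 >= 4 else 2 with the constant V_5 = 6.
V_3 is not downstream of the intervention, so its value is determined by the original equations.
V_2 = -3V_1 - 4  [with V_1=-3]  = 5
V_3 = V_1 - 2V_2 + 1  [with V_1=-3, V_2=5]  = -12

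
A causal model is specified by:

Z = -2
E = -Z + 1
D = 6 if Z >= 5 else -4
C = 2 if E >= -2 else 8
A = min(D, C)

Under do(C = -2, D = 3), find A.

-2

The joint intervention fixes C = -2, D = 3, removing each variable's own equation.
A = min(D, C)  [with D=3, C=-2]  = -2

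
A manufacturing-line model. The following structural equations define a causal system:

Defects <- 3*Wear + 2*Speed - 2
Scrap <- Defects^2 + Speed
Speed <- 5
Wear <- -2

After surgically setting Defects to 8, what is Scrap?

69

The intervention breaks the incoming arrows to Defects: Defects <- 3*Wear + 2*Speed - 2 no longer applies, and Defects = 8.
Scrap = Defects^2 + Speed  [with Defects=8, Speed=5]  = 69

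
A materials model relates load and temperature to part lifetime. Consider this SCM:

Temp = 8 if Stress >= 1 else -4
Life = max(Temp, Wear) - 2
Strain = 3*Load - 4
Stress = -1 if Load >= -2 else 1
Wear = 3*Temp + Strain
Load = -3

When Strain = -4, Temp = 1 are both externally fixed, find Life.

Setting Strain = -4, Temp = 1 by intervention discards those variables' equations.
Wear = 3*Temp + Strain  [with Temp=1, Strain=-4]  = -1
Life = max(Temp, Wear) - 2  [with Temp=1, Wear=-1]  = -1

-1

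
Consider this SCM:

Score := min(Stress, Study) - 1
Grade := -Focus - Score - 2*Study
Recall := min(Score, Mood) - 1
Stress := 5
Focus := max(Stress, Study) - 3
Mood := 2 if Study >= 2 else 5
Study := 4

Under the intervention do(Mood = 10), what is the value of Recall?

2

The intervention breaks the incoming arrows to Mood: Mood := 2 if Study >= 2 else 5 no longer applies, and Mood = 10.
Score = min(Stress, Study) - 1  [with Stress=5, Study=4]  = 3
Recall = min(Score, Mood) - 1  [with Score=3, Mood=10]  = 2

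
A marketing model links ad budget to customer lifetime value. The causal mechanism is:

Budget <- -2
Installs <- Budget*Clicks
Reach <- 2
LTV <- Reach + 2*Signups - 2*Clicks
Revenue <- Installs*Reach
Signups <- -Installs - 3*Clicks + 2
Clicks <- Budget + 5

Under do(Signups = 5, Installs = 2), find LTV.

6

Setting Signups = 5, Installs = 2 by intervention discards those variables' equations.
Clicks = Budget + 5  [with Budget=-2]  = 3
LTV = Reach + 2*Signups - 2*Clicks  [with Reach=2, Signups=5, Clicks=3]  = 6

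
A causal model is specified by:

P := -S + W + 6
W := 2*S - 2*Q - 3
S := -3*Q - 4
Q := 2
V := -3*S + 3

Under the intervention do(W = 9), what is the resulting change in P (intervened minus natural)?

36

The intervention breaks the incoming arrows to W: W := 2*S - 2*Q - 3 no longer applies, and W = 9.
S = -3*Q - 4  [with Q=2]  = -10
P = -S + W + 6  [with S=-10, W=9]  = 25
Without intervention: S = -3*Q - 4  [with Q=2]  = -10; W = 2*S - 2*Q - 3  [with S=-10, Q=2]  = -27; P = -S + W + 6  [with S=-10, W=-27]  = -11.
Change = 25 − (-11) = 36.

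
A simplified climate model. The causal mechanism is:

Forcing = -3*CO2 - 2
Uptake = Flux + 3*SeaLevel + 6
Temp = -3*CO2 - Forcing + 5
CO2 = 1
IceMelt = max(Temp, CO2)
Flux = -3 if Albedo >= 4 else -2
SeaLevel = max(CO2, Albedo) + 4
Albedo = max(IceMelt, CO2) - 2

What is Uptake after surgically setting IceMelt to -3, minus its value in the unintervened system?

do(IceMelt=-3) replaces the equation IceMelt = max(Temp, CO2) with the constant IceMelt = -3.
Albedo = max(IceMelt, CO2) - 2  [with IceMelt=-3, CO2=1]  = -1
SeaLevel = max(CO2, Albedo) + 4  [with CO2=1, Albedo=-1]  = 5
Flux = -3 if Albedo >= 4 else -2  [with Albedo=-1]  = -2
Uptake = Flux + 3*SeaLevel + 6  [with Flux=-2, SeaLevel=5]  = 19
Without intervention: Forcing = -3*CO2 - 2  [with CO2=1]  = -5; Temp = -3*CO2 - Forcing + 5  [with CO2=1, Forcing=-5]  = 7; IceMelt = max(Temp, CO2)  [with Temp=7, CO2=1]  = 7; Albedo = max(IceMelt, CO2) - 2  [with IceMelt=7, CO2=1]  = 5; SeaLevel = max(CO2, Albedo) + 4  [with CO2=1, Albedo=5]  = 9; Flux = -3 if Albedo >= 4 else -2  [with Albedo=5]  = -3; Uptake = Flux + 3*SeaLevel + 6  [with Flux=-3, SeaLevel=9]  = 30.
Change = 19 − 30 = -11.

-11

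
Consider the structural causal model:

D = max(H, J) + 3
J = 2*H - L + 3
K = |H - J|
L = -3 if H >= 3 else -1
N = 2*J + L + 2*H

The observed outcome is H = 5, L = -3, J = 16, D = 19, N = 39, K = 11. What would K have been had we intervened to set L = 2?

6

Under do(L=2), the mechanism L = -3 if H >= 3 else -1 is discarded; L is fixed at 2.
J = 2*H - L + 3  [with H=5, L=2]  = 11
K = |H - J|  [with H=5, J=11]  = 6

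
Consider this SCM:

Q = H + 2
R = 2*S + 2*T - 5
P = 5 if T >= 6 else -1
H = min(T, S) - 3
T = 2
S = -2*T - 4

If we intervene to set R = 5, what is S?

-8

Under do(R=5), the mechanism R = 2*S + 2*T - 5 is discarded; R is fixed at 5.
Since S is not a descendant of the intervened variable, it is unaffected.
S = -2*T - 4  [with T=2]  = -8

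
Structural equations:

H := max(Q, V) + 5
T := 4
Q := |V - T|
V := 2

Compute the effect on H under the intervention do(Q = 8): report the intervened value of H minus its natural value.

6

The intervention breaks the incoming arrows to Q: Q := |V - T| no longer applies, and Q = 8.
H = max(Q, V) + 5  [with Q=8, V=2]  = 13
Without intervention: Q = |V - T|  [with V=2, T=4]  = 2; H = max(Q, V) + 5  [with Q=2, V=2]  = 7.
Change = 13 − 7 = 6.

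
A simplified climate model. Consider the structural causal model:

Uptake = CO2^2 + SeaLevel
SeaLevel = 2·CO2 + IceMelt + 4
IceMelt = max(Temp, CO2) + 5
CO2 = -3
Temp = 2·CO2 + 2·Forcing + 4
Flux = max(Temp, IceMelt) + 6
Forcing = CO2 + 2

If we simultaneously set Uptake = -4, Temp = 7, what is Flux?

18

Setting Uptake = -4, Temp = 7 by intervention discards those variables' equations.
IceMelt = max(Temp, CO2) + 5  [with Temp=7, CO2=-3]  = 12
Flux = max(Temp, IceMelt) + 6  [with Temp=7, IceMelt=12]  = 18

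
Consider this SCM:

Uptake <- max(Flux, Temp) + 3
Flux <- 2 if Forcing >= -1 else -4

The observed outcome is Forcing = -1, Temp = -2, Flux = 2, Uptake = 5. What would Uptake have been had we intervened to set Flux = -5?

The intervention breaks the incoming arrows to Flux: Flux <- 2 if Forcing >= -1 else -4 no longer applies, and Flux = -5.
Uptake = max(Flux, Temp) + 3  [with Flux=-5, Temp=-2]  = 1

1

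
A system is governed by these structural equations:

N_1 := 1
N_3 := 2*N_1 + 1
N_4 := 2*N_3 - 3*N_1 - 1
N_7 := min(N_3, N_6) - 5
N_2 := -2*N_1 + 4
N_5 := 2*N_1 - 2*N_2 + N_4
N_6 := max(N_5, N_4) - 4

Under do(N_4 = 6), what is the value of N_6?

2

Under do(N_4=6), the mechanism N_4 := 2*N_3 - 3*N_1 - 1 is discarded; N_4 is fixed at 6.
N_2 = -2*N_1 + 4  [with N_1=1]  = 2
N_5 = 2*N_1 - 2*N_2 + N_4  [with N_1=1, N_2=2, N_4=6]  = 4
N_6 = max(N_5, N_4) - 4  [with N_5=4, N_4=6]  = 2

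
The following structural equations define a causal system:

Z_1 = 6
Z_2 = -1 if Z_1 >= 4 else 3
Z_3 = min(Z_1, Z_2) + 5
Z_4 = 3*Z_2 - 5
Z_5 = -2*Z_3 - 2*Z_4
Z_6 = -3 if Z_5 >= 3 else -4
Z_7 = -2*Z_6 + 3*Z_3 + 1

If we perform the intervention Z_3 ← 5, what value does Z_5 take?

6

do(Z_3=5) replaces the equation Z_3 = min(Z_1, Z_2) + 5 with the constant Z_3 = 5.
Z_2 = -1 if Z_1 >= 4 else 3  [with Z_1=6]  = -1
Z_4 = 3*Z_2 - 5  [with Z_2=-1]  = -8
Z_5 = -2*Z_3 - 2*Z_4  [with Z_3=5, Z_4=-8]  = 6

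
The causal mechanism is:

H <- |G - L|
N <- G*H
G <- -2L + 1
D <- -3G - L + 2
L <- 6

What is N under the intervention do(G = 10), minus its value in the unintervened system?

227

do(G=10) replaces the equation G <- -2L + 1 with the constant G = 10.
H = |G - L|  [with G=10, L=6]  = 4
N = G*H  [with G=10, H=4]  = 40
Without intervention: G = -2L + 1  [with L=6]  = -11; H = |G - L|  [with G=-11, L=6]  = 17; N = G*H  [with G=-11, H=17]  = -187.
Change = 40 − (-187) = 227.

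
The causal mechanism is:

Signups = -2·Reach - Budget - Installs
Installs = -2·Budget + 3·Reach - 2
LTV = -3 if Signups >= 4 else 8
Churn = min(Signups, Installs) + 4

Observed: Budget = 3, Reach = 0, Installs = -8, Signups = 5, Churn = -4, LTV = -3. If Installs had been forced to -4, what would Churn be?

do(Installs=-4) replaces the equation Installs = -2·Budget + 3·Reach - 2 with the constant Installs = -4.
Signups = -2·Reach - Budget - Installs  [with Reach=0, Budget=3, Installs=-4]  = 1
Churn = min(Signups, Installs) + 4  [with Signups=1, Installs=-4]  = 0

0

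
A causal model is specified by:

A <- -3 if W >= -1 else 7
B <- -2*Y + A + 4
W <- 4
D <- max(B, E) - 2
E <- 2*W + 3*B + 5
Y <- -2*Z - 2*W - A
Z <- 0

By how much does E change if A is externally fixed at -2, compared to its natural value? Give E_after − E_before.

9

The intervention breaks the incoming arrows to A: A <- -3 if W >= -1 else 7 no longer applies, and A = -2.
Y = -2*Z - 2*W - A  [with Z=0, W=4, A=-2]  = -6
B = -2*Y + A + 4  [with Y=-6, A=-2]  = 14
E = 2*W + 3*B + 5  [with W=4, B=14]  = 55
Without intervention: A = -3 if W >= -1 else 7  [with W=4]  = -3; Y = -2*Z - 2*W - A  [with Z=0, W=4, A=-3]  = -5; B = -2*Y + A + 4  [with Y=-5, A=-3]  = 11; E = 2*W + 3*B + 5  [with W=4, B=11]  = 46.
Change = 55 − 46 = 9.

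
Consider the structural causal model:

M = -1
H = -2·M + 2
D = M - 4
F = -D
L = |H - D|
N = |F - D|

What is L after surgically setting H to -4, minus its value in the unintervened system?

do(H=-4) replaces the equation H = -2·M + 2 with the constant H = -4.
D = M - 4  [with M=-1]  = -5
L = |H - D|  [with H=-4, D=-5]  = 1
Without intervention: H = -2·M + 2  [with M=-1]  = 4; D = M - 4  [with M=-1]  = -5; L = |H - D|  [with H=4, D=-5]  = 9.
Change = 1 − 9 = -8.

-8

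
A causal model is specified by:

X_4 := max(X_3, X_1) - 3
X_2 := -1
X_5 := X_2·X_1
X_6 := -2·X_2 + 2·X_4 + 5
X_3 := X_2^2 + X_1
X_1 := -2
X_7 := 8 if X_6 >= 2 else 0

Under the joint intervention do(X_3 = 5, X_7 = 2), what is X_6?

11

Under do(X_3 = 5, X_7 = 2), each intervened variable's structural equation is replaced by its fixed value.
X_4 = max(X_3, X_1) - 3  [with X_3=5, X_1=-2]  = 2
X_6 = -2·X_2 + 2·X_4 + 5  [with X_2=-1, X_4=2]  = 11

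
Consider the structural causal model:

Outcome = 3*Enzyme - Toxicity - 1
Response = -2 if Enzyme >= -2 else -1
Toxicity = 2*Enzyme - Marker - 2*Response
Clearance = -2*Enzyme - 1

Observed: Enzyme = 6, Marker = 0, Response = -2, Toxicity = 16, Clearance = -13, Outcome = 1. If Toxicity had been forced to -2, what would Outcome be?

Under do(Toxicity=-2), the mechanism Toxicity = 2*Enzyme - Marker - 2*Response is discarded; Toxicity is fixed at -2.
Outcome = 3*Enzyme - Toxicity - 1  [with Enzyme=6, Toxicity=-2]  = 19

19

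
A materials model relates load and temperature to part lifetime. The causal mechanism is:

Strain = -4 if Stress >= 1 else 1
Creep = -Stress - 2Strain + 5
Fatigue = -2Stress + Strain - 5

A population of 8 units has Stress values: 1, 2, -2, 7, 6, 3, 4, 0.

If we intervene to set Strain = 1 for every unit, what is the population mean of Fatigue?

-9.25

Under do(Strain=1), Strain's equation is replaced by Strain=1 for every unit. Per-unit Fatigue: -6, -8, 0, -18, -16, -10, -12, -4. Mean = -9.25.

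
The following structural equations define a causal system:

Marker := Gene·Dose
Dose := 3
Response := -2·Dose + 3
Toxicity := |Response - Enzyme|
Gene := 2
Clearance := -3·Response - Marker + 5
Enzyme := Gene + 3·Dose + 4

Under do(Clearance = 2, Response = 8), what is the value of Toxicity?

Setting Clearance = 2, Response = 8 by intervention discards those variables' equations.
Enzyme = Gene + 3·Dose + 4  [with Gene=2, Dose=3]  = 15
Toxicity = |Response - Enzyme|  [with Response=8, Enzyme=15]  = 7

7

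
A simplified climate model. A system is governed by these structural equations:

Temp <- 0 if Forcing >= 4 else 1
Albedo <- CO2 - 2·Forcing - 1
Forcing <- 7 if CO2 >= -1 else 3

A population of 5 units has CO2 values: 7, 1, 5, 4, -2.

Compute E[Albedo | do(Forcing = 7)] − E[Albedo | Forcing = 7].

-1.25

The intervention sets Forcing=7 in all 5 units regardless of CO2. Recomputing Albedo per unit gives -8, -14, -10, -11, -17; average -12.
Conditioning on Forcing=7 selects the 4 unit(s) with CO2 ∈ {7, 1, 5, 4}. Their Albedo values: -8, -14, -10, -11. Mean = -10.75.
Difference = -12 − (-10.75) = -1.25.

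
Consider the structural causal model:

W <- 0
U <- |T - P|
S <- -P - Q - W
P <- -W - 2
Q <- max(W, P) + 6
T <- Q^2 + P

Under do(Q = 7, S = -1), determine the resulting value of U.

49

Setting Q = 7, S = -1 by intervention discards those variables' equations.
P = -W - 2  [with W=0]  = -2
T = Q^2 + P  [with Q=7, P=-2]  = 47
U = |T - P|  [with T=47, P=-2]  = 49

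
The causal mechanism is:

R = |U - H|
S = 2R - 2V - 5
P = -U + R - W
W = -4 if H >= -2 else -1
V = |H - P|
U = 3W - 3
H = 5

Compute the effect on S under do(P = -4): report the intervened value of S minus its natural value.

Under do(P=-4), the mechanism P = -U + R - W is discarded; P is fixed at -4.
W = -4 if H >= -2 else -1  [with H=5]  = -4
U = 3W - 3  [with W=-4]  = -15
R = |U - H|  [with U=-15, H=5]  = 20
V = |H - P|  [with H=5, P=-4]  = 9
S = 2R - 2V - 5  [with R=20, V=9]  = 17
Without intervention: W = -4 if H >= -2 else -1  [with H=5]  = -4; U = 3W - 3  [with W=-4]  = -15; R = |U - H|  [with U=-15, H=5]  = 20; P = -U + R - W  [with U=-15, R=20, W=-4]  = 39; V = |H - P|  [with H=5, P=39]  = 34; S = 2R - 2V - 5  [with R=20, V=34]  = -33.
Change = 17 − (-33) = 50.

50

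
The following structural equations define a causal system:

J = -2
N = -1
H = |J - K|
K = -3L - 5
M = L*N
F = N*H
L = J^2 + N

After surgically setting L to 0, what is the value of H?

3

do(L=0) replaces the equation L = J^2 + N with the constant L = 0.
K = -3L - 5  [with L=0]  = -5
H = |J - K|  [with J=-2, K=-5]  = 3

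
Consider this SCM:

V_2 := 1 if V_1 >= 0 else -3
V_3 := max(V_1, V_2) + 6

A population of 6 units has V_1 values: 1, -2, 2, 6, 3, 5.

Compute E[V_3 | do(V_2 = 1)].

do(V_2=1) breaks V_2's dependence on V_1. With V_2=1 fixed, V_3 across the units is 7, 7, 8, 12, 9, 11, mean 9.

9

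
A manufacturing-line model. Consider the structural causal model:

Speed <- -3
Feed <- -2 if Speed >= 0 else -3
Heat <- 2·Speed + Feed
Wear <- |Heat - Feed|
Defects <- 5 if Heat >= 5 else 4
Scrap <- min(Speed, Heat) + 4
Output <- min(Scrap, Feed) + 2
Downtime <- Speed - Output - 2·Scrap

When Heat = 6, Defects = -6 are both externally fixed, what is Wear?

The joint intervention fixes Heat = 6, Defects = -6, removing each variable's own equation.
Feed = -2 if Speed >= 0 else -3  [with Speed=-3]  = -3
Wear = |Heat - Feed|  [with Heat=6, Feed=-3]  = 9

9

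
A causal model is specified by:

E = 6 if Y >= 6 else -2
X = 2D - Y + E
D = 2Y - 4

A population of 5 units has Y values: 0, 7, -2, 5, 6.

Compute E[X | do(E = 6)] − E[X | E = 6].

Under do(E=6), E's equation is replaced by E=6 for every unit. Per-unit X: -2, 19, -8, 13, 16. Mean = 7.6.
Observing E=6 restricts to units where E's equation naturally yields 6: Y ∈ {7, 6}. In that subpopulation X = 19, 16, mean 17.5.
Difference = 7.6 − 17.5 = -9.9.

-9.9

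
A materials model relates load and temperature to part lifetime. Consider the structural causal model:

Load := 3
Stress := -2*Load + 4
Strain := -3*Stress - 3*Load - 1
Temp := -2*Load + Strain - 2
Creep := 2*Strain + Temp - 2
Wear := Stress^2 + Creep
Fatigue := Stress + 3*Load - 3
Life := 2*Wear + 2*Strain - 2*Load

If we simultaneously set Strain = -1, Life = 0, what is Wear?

Under do(Strain = -1, Life = 0), each intervened variable's structural equation is replaced by its fixed value.
Stress = -2*Load + 4  [with Load=3]  = -2
Temp = -2*Load + Strain - 2  [with Load=3, Strain=-1]  = -9
Creep = 2*Strain + Temp - 2  [with Strain=-1, Temp=-9]  = -13
Wear = Stress^2 + Creep  [with Stress=-2, Creep=-13]  = -9

-9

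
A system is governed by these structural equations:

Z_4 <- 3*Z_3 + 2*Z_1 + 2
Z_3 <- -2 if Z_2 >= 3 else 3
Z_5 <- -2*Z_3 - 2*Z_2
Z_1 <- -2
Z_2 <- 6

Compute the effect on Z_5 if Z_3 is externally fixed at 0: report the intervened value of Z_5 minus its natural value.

-4

do(Z_3=0) replaces the equation Z_3 <- -2 if Z_2 >= 3 else 3 with the constant Z_3 = 0.
Z_5 = -2*Z_3 - 2*Z_2  [with Z_3=0, Z_2=6]  = -12
Without intervention: Z_3 = -2 if Z_2 >= 3 else 3  [with Z_2=6]  = -2; Z_5 = -2*Z_3 - 2*Z_2  [with Z_3=-2, Z_2=6]  = -8.
Change = -12 − (-8) = -4.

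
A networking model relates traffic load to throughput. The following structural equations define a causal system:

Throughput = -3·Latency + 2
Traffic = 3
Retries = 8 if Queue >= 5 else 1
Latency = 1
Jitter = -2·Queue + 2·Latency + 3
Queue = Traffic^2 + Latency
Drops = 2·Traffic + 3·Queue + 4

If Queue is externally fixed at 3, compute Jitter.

The intervention breaks the incoming arrows to Queue: Queue = Traffic^2 + Latency no longer applies, and Queue = 3.
Jitter = -2·Queue + 2·Latency + 3  [with Queue=3, Latency=1]  = -1

-1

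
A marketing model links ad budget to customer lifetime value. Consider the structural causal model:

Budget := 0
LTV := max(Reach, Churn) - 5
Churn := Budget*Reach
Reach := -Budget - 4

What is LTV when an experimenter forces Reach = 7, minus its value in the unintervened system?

7

Under do(Reach=7), the mechanism Reach := -Budget - 4 is discarded; Reach is fixed at 7.
Churn = Budget*Reach  [with Budget=0, Reach=7]  = 0
LTV = max(Reach, Churn) - 5  [with Reach=7, Churn=0]  = 2
Without intervention: Reach = -Budget - 4  [with Budget=0]  = -4; Churn = Budget*Reach  [with Budget=0, Reach=-4]  = 0; LTV = max(Reach, Churn) - 5  [with Reach=-4, Churn=0]  = -5.
Change = 2 − (-5) = 7.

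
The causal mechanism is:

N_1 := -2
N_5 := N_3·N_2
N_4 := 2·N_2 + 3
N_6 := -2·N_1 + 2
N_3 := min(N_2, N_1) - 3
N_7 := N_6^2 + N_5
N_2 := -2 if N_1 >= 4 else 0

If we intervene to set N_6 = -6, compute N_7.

36

Intervening sets N_6 = -6 and removes its equation (N_6 := -2·N_1 + 2).
N_2 = -2 if N_1 >= 4 else 0  [with N_1=-2]  = 0
N_3 = min(N_2, N_1) - 3  [with N_2=0, N_1=-2]  = -5
N_5 = N_3·N_2  [with N_3=-5, N_2=0]  = 0
N_7 = N_6^2 + N_5  [with N_6=-6, N_5=0]  = 36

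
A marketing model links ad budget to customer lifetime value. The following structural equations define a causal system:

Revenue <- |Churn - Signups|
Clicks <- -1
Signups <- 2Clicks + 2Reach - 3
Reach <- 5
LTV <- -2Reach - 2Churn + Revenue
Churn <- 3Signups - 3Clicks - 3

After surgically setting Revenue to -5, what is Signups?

do(Revenue=-5) replaces the equation Revenue <- |Churn - Signups| with the constant Revenue = -5.
Signups is not downstream of the intervention, so its value is determined by the original equations.
Signups = 2Clicks + 2Reach - 3  [with Clicks=-1, Reach=5]  = 5

5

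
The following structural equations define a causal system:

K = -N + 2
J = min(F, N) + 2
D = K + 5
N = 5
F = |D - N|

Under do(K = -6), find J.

do(K=-6) replaces the equation K = -N + 2 with the constant K = -6.
D = K + 5  [with K=-6]  = -1
F = |D - N|  [with D=-1, N=5]  = 6
J = min(F, N) + 2  [with F=6, N=5]  = 7

7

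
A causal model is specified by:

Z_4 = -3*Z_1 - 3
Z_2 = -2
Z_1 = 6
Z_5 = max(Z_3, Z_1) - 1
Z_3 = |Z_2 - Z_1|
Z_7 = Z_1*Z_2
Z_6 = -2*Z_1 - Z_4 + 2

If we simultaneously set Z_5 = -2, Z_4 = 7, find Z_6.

-17

Setting Z_5 = -2, Z_4 = 7 by intervention discards those variables' equations.
Z_6 = -2*Z_1 - Z_4 + 2  [with Z_1=6, Z_4=7]  = -17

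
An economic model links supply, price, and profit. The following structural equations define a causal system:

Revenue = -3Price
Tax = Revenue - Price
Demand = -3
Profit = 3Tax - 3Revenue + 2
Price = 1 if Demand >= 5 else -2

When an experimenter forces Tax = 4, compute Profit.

-4

Intervening sets Tax = 4 and removes its equation (Tax = Revenue - Price).
Price = 1 if Demand >= 5 else -2  [with Demand=-3]  = -2
Revenue = -3Price  [with Price=-2]  = 6
Profit = 3Tax - 3Revenue + 2  [with Tax=4, Revenue=6]  = -4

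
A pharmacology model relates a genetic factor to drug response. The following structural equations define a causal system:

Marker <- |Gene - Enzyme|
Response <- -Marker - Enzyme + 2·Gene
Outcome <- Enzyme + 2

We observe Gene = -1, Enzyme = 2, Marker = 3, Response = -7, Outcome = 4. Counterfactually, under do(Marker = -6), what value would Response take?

The intervention breaks the incoming arrows to Marker: Marker <- |Gene - Enzyme| no longer applies, and Marker = -6.
Response = -Marker - Enzyme + 2·Gene  [with Marker=-6, Enzyme=2, Gene=-1]  = 2

2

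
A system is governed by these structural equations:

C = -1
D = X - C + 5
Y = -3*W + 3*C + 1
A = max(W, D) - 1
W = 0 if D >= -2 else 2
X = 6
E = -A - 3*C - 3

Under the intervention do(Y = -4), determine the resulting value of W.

0

The intervention breaks the incoming arrows to Y: Y = -3*W + 3*C + 1 no longer applies, and Y = -4.
Since W is not a descendant of the intervened variable, it is unaffected.
D = X - C + 5  [with X=6, C=-1]  = 12
W = 0 if D >= -2 else 2  [with D=12]  = 0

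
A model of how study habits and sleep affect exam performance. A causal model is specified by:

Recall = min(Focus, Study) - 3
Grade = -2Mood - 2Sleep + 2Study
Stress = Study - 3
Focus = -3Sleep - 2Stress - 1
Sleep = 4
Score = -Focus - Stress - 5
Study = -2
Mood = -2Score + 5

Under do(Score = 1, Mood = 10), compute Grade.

Setting Score = 1, Mood = 10 by intervention discards those variables' equations.
Grade = -2Mood - 2Sleep + 2Study  [with Mood=10, Sleep=4, Study=-2]  = -32

-32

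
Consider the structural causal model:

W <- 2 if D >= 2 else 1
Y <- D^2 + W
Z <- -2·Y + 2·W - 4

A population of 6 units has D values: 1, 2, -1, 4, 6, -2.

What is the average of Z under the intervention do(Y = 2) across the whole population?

-5

do(Y=2) breaks Y's dependence on D. With Y=2 fixed, Z across the units is -6, -4, -6, -4, -4, -6, mean -5.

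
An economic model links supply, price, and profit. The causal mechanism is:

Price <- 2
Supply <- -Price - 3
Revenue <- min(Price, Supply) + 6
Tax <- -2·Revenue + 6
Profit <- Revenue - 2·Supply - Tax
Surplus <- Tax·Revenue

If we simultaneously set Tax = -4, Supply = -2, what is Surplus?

-16

The joint intervention fixes Tax = -4, Supply = -2, removing each variable's own equation.
Revenue = min(Price, Supply) + 6  [with Price=2, Supply=-2]  = 4
Surplus = Tax·Revenue  [with Tax=-4, Revenue=4]  = -16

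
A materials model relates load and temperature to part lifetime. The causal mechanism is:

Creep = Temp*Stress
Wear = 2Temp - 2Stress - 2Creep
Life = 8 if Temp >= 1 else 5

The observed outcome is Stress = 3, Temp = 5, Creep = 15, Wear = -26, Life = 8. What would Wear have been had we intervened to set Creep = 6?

-8

The intervention breaks the incoming arrows to Creep: Creep = Temp*Stress no longer applies, and Creep = 6.
Wear = 2Temp - 2Stress - 2Creep  [with Temp=5, Stress=3, Creep=6]  = -8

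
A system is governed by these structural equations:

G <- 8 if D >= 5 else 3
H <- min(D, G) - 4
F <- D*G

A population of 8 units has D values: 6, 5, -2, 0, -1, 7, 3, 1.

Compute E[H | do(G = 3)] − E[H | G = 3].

Every unit gets G=3 under the intervention. H values become -1, -1, -6, -4, -5, -1, -1, -3; E[H|do(G=3)] = -2.75.
E[H|G=3] averages over only the 5 units with G=3 (D = -2, 0, -1, 3, 1): H = -6, -4, -5, -1, -3, mean -3.8.
Difference = -2.75 − (-3.8) = 1.05.

1.05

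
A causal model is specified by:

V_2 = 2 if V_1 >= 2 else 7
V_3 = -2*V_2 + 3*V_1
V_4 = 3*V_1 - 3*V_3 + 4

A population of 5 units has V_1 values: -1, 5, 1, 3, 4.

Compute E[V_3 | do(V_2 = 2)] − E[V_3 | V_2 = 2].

Every unit gets V_2=2 under the intervention. V_3 values become -7, 11, -1, 5, 8; E[V_3|do(V_2=2)] = 3.2.
Conditioning on V_2=2 selects the 3 unit(s) with V_1 ∈ {5, 3, 4}. Their V_3 values: 11, 5, 8. Mean = 8.
Difference = 3.2 − 8 = -4.8.

-4.8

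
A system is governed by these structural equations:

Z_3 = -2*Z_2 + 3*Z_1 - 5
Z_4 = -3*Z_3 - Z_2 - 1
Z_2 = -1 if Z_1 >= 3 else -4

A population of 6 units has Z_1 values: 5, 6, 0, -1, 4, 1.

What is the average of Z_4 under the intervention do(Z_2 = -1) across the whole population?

Under do(Z_2=-1), Z_2's equation is replaced by Z_2=-1 for every unit. Per-unit Z_4: -36, -45, 9, 18, -27, 0. Mean = -13.5.

-13.5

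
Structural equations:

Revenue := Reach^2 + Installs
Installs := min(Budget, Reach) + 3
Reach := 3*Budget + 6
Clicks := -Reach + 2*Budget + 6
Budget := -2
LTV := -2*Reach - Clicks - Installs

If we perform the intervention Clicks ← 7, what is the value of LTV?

The intervention breaks the incoming arrows to Clicks: Clicks := -Reach + 2*Budget + 6 no longer applies, and Clicks = 7.
Reach = 3*Budget + 6  [with Budget=-2]  = 0
Installs = min(Budget, Reach) + 3  [with Budget=-2, Reach=0]  = 1
LTV = -2*Reach - Clicks - Installs  [with Reach=0, Clicks=7, Installs=1]  = -8

-8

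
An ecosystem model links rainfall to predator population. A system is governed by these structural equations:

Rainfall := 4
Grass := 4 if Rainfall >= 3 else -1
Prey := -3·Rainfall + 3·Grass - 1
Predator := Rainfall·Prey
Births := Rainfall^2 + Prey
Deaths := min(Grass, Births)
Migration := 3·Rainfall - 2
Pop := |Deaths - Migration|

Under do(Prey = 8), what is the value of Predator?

32

The intervention breaks the incoming arrows to Prey: Prey := -3·Rainfall + 3·Grass - 1 no longer applies, and Prey = 8.
Predator = Rainfall·Prey  [with Rainfall=4, Prey=8]  = 32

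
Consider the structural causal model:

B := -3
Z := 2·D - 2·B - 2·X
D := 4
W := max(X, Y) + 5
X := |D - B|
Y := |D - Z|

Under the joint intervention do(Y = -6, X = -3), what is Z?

20

Under do(Y = -6, X = -3), each intervened variable's structural equation is replaced by its fixed value.
Z = 2·D - 2·B - 2·X  [with D=4, B=-3, X=-3]  = 20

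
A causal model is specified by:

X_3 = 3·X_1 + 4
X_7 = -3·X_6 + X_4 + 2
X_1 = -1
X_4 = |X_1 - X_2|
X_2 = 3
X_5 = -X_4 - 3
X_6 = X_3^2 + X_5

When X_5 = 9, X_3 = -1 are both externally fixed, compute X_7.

-24

The joint intervention fixes X_5 = 9, X_3 = -1, removing each variable's own equation.
X_4 = |X_1 - X_2|  [with X_1=-1, X_2=3]  = 4
X_6 = X_3^2 + X_5  [with X_3=-1, X_5=9]  = 10
X_7 = -3·X_6 + X_4 + 2  [with X_6=10, X_4=4]  = -24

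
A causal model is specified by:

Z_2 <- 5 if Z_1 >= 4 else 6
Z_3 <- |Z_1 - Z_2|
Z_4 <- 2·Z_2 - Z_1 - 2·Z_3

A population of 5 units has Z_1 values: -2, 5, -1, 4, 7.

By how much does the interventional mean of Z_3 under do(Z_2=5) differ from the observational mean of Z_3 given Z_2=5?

do(Z_2=5) breaks Z_2's dependence on Z_1. With Z_2=5 fixed, Z_3 across the units is 7, 0, 6, 1, 2, mean 3.2.
E[Z_3|Z_2=5] averages over only the 3 units with Z_2=5 (Z_1 = 5, 4, 7): Z_3 = 0, 1, 2, mean 1.
Difference = 3.2 − 1 = 2.2.

2.2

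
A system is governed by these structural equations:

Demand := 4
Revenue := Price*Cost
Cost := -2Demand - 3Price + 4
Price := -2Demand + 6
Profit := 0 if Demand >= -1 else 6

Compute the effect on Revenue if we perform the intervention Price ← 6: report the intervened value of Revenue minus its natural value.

Under do(Price=6), the mechanism Price := -2Demand + 6 is discarded; Price is fixed at 6.
Cost = -2Demand - 3Price + 4  [with Demand=4, Price=6]  = -22
Revenue = Price*Cost  [with Price=6, Cost=-22]  = -132
Without intervention: Price = -2Demand + 6  [with Demand=4]  = -2; Cost = -2Demand - 3Price + 4  [with Demand=4, Price=-2]  = 2; Revenue = Price*Cost  [with Price=-2, Cost=2]  = -4.
Change = -132 − (-4) = -128.

-128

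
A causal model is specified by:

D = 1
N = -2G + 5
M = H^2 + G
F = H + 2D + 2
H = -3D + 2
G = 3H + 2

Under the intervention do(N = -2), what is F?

3

The intervention breaks the incoming arrows to N: N = -2G + 5 no longer applies, and N = -2.
Since F is not a descendant of the intervened variable, it is unaffected.
H = -3D + 2  [with D=1]  = -1
F = H + 2D + 2  [with H=-1, D=1]  = 3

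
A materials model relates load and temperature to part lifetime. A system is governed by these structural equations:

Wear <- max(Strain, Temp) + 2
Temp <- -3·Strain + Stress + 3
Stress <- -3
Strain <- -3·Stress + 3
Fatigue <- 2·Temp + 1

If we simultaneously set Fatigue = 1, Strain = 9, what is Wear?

11

Setting Fatigue = 1, Strain = 9 by intervention discards those variables' equations.
Temp = -3·Strain + Stress + 3  [with Strain=9, Stress=-3]  = -27
Wear = max(Strain, Temp) + 2  [with Strain=9, Temp=-27]  = 11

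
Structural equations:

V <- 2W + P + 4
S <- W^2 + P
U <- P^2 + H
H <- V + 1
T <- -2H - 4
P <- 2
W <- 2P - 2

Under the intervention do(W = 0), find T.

-18

Under do(W=0), the mechanism W <- 2P - 2 is discarded; W is fixed at 0.
V = 2W + P + 4  [with W=0, P=2]  = 6
H = V + 1  [with V=6]  = 7
T = -2H - 4  [with H=7]  = -18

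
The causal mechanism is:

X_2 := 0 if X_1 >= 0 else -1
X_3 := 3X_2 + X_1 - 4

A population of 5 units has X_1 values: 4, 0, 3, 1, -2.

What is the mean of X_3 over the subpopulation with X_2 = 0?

Conditioning on X_2=0 selects the 4 unit(s) with X_1 ∈ {4, 0, 3, 1}. Their X_3 values: 0, -4, -1, -3. Mean = -2.

-2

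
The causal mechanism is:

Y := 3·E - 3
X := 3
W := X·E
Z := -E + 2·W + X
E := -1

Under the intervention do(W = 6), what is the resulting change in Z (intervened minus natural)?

18

The intervention breaks the incoming arrows to W: W := X·E no longer applies, and W = 6.
Z = -E + 2·W + X  [with E=-1, W=6, X=3]  = 16
Without intervention: W = X·E  [with X=3, E=-1]  = -3; Z = -E + 2·W + X  [with E=-1, W=-3, X=3]  = -2.
Change = 16 − (-2) = 18.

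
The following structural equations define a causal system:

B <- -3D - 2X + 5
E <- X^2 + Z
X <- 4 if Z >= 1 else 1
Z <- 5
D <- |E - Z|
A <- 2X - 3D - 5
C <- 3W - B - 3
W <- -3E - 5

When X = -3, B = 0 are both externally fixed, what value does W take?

Under do(X = -3, B = 0), each intervened variable's structural equation is replaced by its fixed value.
E = X^2 + Z  [with X=-3, Z=5]  = 14
W = -3E - 5  [with E=14]  = -47

-47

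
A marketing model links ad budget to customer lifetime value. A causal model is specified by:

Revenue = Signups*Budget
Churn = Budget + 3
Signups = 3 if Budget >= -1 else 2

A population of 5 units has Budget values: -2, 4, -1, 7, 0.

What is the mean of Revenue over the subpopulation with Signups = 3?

Conditioning on Signups=3 selects the 4 unit(s) with Budget ∈ {4, -1, 7, 0}. Their Revenue values: 12, -3, 21, 0. Mean = 7.5.

7.5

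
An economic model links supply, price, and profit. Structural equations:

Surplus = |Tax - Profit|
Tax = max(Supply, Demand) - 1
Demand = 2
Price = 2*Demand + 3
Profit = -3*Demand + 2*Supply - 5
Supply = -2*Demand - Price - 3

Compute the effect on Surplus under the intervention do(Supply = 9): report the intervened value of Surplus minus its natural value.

The intervention breaks the incoming arrows to Supply: Supply = -2*Demand - Price - 3 no longer applies, and Supply = 9.
Tax = max(Supply, Demand) - 1  [with Supply=9, Demand=2]  = 8
Profit = -3*Demand + 2*Supply - 5  [with Demand=2, Supply=9]  = 7
Surplus = |Tax - Profit|  [with Tax=8, Profit=7]  = 1
Without intervention: Price = 2*Demand + 3  [with Demand=2]  = 7; Supply = -2*Demand - Price - 3  [with Demand=2, Price=7]  = -14; Tax = max(Supply, Demand) - 1  [with Supply=-14, Demand=2]  = 1; Profit = -3*Demand + 2*Supply - 5  [with Demand=2, Supply=-14]  = -39; Surplus = |Tax - Profit|  [with Tax=1, Profit=-39]  = 40.
Change = 1 − 40 = -39.

-39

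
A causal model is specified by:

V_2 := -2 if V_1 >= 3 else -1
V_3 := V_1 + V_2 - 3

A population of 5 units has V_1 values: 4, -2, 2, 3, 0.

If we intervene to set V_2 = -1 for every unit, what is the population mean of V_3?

-2.6

do(V_2=-1) breaks V_2's dependence on V_1. With V_2=-1 fixed, V_3 across the units is 0, -6, -2, -1, -4, mean -2.6.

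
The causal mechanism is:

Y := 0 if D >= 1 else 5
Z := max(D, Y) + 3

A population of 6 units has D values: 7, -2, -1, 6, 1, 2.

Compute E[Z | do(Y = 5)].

8.5

Under do(Y=5), Y's equation is replaced by Y=5 for every unit. Per-unit Z: 10, 8, 8, 9, 8, 8. Mean = 8.5.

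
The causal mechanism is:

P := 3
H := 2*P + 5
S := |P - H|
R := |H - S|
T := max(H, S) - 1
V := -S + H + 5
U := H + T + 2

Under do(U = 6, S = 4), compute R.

The joint intervention fixes U = 6, S = 4, removing each variable's own equation.
H = 2*P + 5  [with P=3]  = 11
R = |H - S|  [with H=11, S=4]  = 7

7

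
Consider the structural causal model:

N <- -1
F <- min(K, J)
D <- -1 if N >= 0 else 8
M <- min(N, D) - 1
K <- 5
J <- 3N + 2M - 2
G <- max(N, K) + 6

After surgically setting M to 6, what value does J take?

7

Intervening sets M = 6 and removes its equation (M <- min(N, D) - 1).
J = 3N + 2M - 2  [with N=-1, M=6]  = 7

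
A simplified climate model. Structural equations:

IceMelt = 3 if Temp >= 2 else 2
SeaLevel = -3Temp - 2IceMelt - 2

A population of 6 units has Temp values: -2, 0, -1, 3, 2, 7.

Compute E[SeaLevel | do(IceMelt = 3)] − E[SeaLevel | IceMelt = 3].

do(IceMelt=3) breaks IceMelt's dependence on Temp. With IceMelt=3 fixed, SeaLevel across the units is -2, -8, -5, -17, -14, -29, mean -12.5.
Conditioning on IceMelt=3 selects the 3 unit(s) with Temp ∈ {3, 2, 7}. Their SeaLevel values: -17, -14, -29. Mean = -20.
Difference = -12.5 − (-20) = 7.5.

7.5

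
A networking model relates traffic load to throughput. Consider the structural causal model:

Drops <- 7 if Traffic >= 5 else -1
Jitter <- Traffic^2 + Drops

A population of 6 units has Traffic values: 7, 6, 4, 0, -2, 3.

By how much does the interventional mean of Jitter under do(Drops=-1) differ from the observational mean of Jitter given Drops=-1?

Every unit gets Drops=-1 under the intervention. Jitter values become 48, 35, 15, -1, 3, 8; E[Jitter|do(Drops=-1)] = 18.
Conditioning on Drops=-1 selects the 4 unit(s) with Traffic ∈ {4, 0, -2, 3}. Their Jitter values: 15, -1, 3, 8. Mean = 6.25.
Difference = 18 − 6.25 = 11.75.

11.75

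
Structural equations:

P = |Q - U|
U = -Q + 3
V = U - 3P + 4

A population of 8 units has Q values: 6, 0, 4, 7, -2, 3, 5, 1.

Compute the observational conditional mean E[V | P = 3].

-3.5

Observing P=3 restricts to units where P's equation naturally yields 3: Q ∈ {0, 3}. In that subpopulation V = -2, -5, mean -3.5.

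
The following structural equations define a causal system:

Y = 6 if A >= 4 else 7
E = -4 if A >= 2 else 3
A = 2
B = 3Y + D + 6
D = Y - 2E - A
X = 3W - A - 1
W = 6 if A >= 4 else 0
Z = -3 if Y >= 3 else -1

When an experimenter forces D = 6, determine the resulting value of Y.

7

do(D=6) replaces the equation D = Y - 2E - A with the constant D = 6.
Y is not downstream of the intervention, so its value is determined by the original equations.
Y = 6 if A >= 4 else 7  [with A=2]  = 7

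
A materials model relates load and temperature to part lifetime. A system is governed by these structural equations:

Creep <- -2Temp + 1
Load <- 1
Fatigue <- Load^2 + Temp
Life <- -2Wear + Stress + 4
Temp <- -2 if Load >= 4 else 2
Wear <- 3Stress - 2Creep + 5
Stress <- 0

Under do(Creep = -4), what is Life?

-22

The intervention breaks the incoming arrows to Creep: Creep <- -2Temp + 1 no longer applies, and Creep = -4.
Wear = 3Stress - 2Creep + 5  [with Stress=0, Creep=-4]  = 13
Life = -2Wear + Stress + 4  [with Wear=13, Stress=0]  = -22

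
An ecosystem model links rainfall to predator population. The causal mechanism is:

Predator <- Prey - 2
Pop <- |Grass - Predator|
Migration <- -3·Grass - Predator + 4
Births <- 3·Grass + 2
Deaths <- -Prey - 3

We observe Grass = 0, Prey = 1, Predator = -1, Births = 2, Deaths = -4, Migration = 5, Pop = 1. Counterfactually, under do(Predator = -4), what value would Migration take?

The intervention breaks the incoming arrows to Predator: Predator <- Prey - 2 no longer applies, and Predator = -4.
Migration = -3·Grass - Predator + 4  [with Grass=0, Predator=-4]  = 8

8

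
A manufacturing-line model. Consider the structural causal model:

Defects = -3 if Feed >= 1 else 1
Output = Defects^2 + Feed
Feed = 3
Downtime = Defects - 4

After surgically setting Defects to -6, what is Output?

The intervention breaks the incoming arrows to Defects: Defects = -3 if Feed >= 1 else 1 no longer applies, and Defects = -6.
Output = Defects^2 + Feed  [with Defects=-6, Feed=3]  = 39

39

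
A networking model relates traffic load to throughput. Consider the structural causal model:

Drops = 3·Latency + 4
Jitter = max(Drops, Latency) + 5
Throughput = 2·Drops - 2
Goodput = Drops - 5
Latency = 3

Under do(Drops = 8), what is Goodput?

do(Drops=8) replaces the equation Drops = 3·Latency + 4 with the constant Drops = 8.
Goodput = Drops - 5  [with Drops=8]  = 3

3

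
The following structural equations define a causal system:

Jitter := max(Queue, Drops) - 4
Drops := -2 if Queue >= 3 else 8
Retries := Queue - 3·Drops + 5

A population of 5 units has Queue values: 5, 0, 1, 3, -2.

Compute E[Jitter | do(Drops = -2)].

Every unit gets Drops=-2 under the intervention. Jitter values become 1, -4, -3, -1, -6; E[Jitter|do(Drops=-2)] = -2.6.

-2.6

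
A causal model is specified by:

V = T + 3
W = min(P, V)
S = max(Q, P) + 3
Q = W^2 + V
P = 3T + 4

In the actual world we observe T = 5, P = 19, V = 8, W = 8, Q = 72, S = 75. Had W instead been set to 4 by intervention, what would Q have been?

Intervening sets W = 4 and removes its equation (W = min(P, V)).
V = T + 3  [with T=5]  = 8
Q = W^2 + V  [with W=4, V=8]  = 24

24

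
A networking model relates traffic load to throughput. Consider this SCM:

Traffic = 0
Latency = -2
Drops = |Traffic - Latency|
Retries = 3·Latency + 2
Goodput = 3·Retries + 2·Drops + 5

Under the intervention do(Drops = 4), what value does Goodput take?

do(Drops=4) replaces the equation Drops = |Traffic - Latency| with the constant Drops = 4.
Retries = 3·Latency + 2  [with Latency=-2]  = -4
Goodput = 3·Retries + 2·Drops + 5  [with Retries=-4, Drops=4]  = 1

1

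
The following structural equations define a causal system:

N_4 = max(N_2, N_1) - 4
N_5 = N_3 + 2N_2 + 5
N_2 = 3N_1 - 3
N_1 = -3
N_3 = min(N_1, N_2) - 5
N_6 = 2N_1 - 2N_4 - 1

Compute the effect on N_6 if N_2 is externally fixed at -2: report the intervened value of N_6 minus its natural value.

-2

Under do(N_2=-2), the mechanism N_2 = 3N_1 - 3 is discarded; N_2 is fixed at -2.
N_4 = max(N_2, N_1) - 4  [with N_2=-2, N_1=-3]  = -6
N_6 = 2N_1 - 2N_4 - 1  [with N_1=-3, N_4=-6]  = 5
Without intervention: N_2 = 3N_1 - 3  [with N_1=-3]  = -12; N_4 = max(N_2, N_1) - 4  [with N_2=-12, N_1=-3]  = -7; N_6 = 2N_1 - 2N_4 - 1  [with N_1=-3, N_4=-7]  = 7.
Change = 5 − 7 = -2.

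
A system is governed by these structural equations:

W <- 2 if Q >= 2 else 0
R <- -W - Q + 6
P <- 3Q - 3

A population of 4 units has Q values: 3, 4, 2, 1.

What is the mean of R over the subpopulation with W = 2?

1

Conditioning on W=2 selects the 3 unit(s) with Q ∈ {3, 4, 2}. Their R values: 1, 0, 2. Mean = 1.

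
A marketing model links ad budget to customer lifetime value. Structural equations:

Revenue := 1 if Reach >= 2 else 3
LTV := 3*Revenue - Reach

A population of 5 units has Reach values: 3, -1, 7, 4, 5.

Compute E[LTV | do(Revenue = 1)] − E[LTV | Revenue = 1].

Every unit gets Revenue=1 under the intervention. LTV values become 0, 4, -4, -1, -2; E[LTV|do(Revenue=1)] = -0.6.
Conditioning on Revenue=1 selects the 4 unit(s) with Reach ∈ {3, 7, 4, 5}. Their LTV values: 0, -4, -1, -2. Mean = -1.75.
Difference = -0.6 − (-1.75) = 1.15.

1.15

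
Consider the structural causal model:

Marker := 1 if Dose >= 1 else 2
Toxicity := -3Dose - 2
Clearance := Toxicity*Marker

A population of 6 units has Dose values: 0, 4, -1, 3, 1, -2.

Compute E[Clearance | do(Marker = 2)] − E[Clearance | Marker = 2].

Under do(Marker=2), Marker's equation is replaced by Marker=2 for every unit. Per-unit Clearance: -4, -28, 2, -22, -10, 8. Mean = -9.
Conditioning on Marker=2 selects the 3 unit(s) with Dose ∈ {0, -1, -2}. Their Clearance values: -4, 2, 8. Mean = 2.
Difference = -9 − 2 = -11.

-11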